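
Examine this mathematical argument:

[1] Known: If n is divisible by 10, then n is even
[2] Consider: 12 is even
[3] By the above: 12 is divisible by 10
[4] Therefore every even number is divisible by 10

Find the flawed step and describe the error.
Step 3: By the above: 12 is divisible by 10

Step 3 commits the fallacy of affirming the consequent. The known fact 'divisible by 10 → even' does NOT imply 'even → divisible by 10'. That would be the converse, which is false. For example, 12 is even but 12 ÷ 10 = 1.20, which is not an integer.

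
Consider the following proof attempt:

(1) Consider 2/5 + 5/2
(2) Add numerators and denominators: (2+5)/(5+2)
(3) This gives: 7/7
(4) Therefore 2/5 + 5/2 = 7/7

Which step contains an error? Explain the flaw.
Step 2: Add numerators and denominators: (2+5)/(5+2)

Step 2 incorrectly adds fractions by separately adding numerators and denominators. This is wrong. The correct method requires a common denominator: 2/5 + 5/2 = (2×2 + 5×5)/(5×2) = 29/10 = 29/10. The method used gives 7/7, which is different.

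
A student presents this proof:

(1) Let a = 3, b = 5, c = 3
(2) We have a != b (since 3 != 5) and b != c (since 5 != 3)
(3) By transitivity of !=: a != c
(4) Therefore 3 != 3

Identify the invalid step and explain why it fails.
Step 3: By transitivity of !=: a != c

Step 3 incorrectly applies transitivity to the '!=' relation. Transitivity states: if a R b and b R c, then a R c. However, '!=' is not transitive. Counterexample: 3 != 5 and 5 != 3, but 3 = 3 (both equal 3). Transitivity holds for relations like <, <=, =, but not for !=.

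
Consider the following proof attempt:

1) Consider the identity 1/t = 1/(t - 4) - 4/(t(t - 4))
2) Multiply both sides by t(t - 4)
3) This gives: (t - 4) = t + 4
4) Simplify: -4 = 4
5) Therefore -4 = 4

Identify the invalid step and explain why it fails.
Step 3: This gives: (t - 4) = t + 4

Step 3 makes a sign error when clearing denominators. Multiplying -4/(t(t - 4)) by t(t - 4) gives -4, not +4. The correct result is (t - 4) = t - 4, which is trivially true, not (t - 4) = t + 4. (Step 1 is a valid identity: 1/(t - 4) - 4/(t(t - 4)) = (t - 4)/(t(t - 4)) = 1/t.)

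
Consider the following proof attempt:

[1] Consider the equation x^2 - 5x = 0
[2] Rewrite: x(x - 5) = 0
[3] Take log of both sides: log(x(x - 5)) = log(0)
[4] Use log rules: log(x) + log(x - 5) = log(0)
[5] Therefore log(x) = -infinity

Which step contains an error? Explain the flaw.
Step 3: Take log of both sides: log(x(x - 5)) = log(0)

Step 3 takes the logarithm of both sides, resulting in log(0) on the right side. The logarithm is only defined for positive numbers; log(0) is undefined (approaches negative infinity). This operation is invalid.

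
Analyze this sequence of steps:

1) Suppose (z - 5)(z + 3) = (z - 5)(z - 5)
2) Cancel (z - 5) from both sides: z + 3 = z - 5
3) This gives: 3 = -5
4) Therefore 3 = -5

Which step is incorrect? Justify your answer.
Step 2: Cancel (z - 5) from both sides: z + 3 = z - 5

Step 2 cancels (z - 5) from both sides. This is only valid if (z - 5) ≠ 0, i.e., z ≠ 5. When z = 5, both sides equal zero regardless of the other factors. The correct approach requires considering z = 5 as a separate case.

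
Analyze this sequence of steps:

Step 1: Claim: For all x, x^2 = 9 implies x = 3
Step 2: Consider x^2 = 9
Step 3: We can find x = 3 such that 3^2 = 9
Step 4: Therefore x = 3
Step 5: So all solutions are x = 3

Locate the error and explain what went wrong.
Step 4: Therefore x = 3

Step 4 incorrectly concludes that x = 3 is the only solution. The proof shows that x = 3 is A solution (existence), but does not show it is the ONLY solution (uniqueness). In fact, x = -3 is also a solution since (-3)^2 = 9. Finding one solution doesn't prove there are no others.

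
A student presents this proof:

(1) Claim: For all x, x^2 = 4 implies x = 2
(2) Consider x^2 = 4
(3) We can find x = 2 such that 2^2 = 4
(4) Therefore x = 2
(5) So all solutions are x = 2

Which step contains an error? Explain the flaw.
Step 4: Therefore x = 2

Step 4 incorrectly concludes that x = 2 is the only solution. The proof shows that x = 2 is A solution (existence), but does not show it is the ONLY solution (uniqueness). In fact, x = -2 is also a solution since (-2)^2 = 4. Finding one solution doesn't prove there are no others.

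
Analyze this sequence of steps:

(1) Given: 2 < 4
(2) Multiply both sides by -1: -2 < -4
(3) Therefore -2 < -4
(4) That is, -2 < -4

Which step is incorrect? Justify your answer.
Step 2: Multiply both sides by -1: -2 < -4

Step 2 multiplies both sides by -1 but fails to reverse the inequality sign. When multiplying (or dividing) an inequality by a negative number, the direction must be reversed. Since 2 < 4, we should get -2 > -4, i.e., -2 > -4.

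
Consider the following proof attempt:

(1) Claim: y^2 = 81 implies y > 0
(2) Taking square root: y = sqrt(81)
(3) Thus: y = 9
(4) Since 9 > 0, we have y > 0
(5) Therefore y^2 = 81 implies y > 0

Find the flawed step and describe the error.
Step 2: Taking square root: y = sqrt(81)

Step 2 takes the square root and assumes the positive root only. The equation y^2 = 81 actually has two solutions: y = 9 and y = -9. The proof silently assumes y > 0 without justification, then uses this assumption to conclude y > 0, which is circular. The counterexample y = -9 shows the claim is false.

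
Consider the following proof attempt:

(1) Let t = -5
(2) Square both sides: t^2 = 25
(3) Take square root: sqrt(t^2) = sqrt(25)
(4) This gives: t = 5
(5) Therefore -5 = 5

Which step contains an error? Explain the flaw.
Step 4: This gives: t = 5

Step 4 incorrectly states that sqrt(t^2) = t. The correct identity is sqrt(t^2) = |t|. Since t = -5 < 0, we have sqrt(t^2) = |-5| = 5, not t = -5.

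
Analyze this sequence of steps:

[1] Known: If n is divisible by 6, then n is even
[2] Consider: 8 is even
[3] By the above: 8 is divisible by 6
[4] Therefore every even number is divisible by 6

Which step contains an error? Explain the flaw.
Step 3: By the above: 8 is divisible by 6

Step 3 commits the fallacy of affirming the consequent. The known fact 'divisible by 6 → even' does NOT imply 'even → divisible by 6'. That would be the converse, which is false. For example, 8 is even but 8 ÷ 6 = 1.33, which is not an integer.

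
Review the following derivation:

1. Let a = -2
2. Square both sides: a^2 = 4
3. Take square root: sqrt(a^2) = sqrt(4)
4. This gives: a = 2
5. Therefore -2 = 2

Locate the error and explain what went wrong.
Step 4: This gives: a = 2

Step 4 incorrectly states that sqrt(a^2) = a. The correct identity is sqrt(a^2) = |a|. Since a = -2 < 0, we have sqrt(a^2) = |-2| = 2, not a = -2.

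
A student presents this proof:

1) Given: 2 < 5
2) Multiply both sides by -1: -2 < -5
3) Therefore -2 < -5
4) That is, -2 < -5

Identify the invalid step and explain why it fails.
Step 2: Multiply both sides by -1: -2 < -5

Step 2 multiplies both sides by -1 but fails to reverse the inequality sign. When multiplying (or dividing) an inequality by a negative number, the direction must be reversed. Since 2 < 5, we should get -2 > -5, i.e., -2 > -5.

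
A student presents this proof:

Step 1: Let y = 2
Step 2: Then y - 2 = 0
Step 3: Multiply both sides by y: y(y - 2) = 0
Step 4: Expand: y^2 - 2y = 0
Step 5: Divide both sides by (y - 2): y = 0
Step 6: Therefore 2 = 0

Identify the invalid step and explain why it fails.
Step 5: Divide both sides by (y - 2): y = 0

Step 5 divides both sides by (y - 2). However, since y = 2, we have (y - 2) = 0. Division by zero is undefined, making this step invalid.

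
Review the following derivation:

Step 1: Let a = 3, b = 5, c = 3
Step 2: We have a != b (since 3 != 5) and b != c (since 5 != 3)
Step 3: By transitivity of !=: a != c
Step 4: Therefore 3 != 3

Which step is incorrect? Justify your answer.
Step 3: By transitivity of !=: a != c

Step 3 incorrectly applies transitivity to the '!=' relation. Transitivity states: if a R b and b R c, then a R c. However, '!=' is not transitive. Counterexample: 3 != 5 and 5 != 3, but 3 = 3 (both equal 3). Transitivity holds for relations like <, <=, =, but not for !=.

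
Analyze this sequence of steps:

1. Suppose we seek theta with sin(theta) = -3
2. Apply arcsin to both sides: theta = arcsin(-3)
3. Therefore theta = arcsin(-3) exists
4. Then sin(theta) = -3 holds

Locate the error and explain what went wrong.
Step 2: Apply arcsin to both sides: theta = arcsin(-3)

Step 2 applies arcsin to -3. However, arcsin(x) is only defined for x in [-1, 1] because sin(theta) can only produce values in that range. Since |-3| > 1, arcsin(-3) is undefined. There is no angle whose sine equals -3.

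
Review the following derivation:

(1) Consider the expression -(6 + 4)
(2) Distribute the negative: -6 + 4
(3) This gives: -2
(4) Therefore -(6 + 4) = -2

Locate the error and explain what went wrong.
Step 2: Distribute the negative: -6 + 4

Step 2 incorrectly distributes the negative sign. The correct distribution is -(6 + 4) = -6 - 4 = -10. The negative must be applied to both terms, not just the first. The error treats -(6 + 4) as -6 + 4, which equals -2 instead of -10.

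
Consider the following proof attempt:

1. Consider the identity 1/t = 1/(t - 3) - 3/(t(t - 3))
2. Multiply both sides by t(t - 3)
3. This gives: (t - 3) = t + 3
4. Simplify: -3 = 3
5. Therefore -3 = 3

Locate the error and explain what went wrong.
Step 3: This gives: (t - 3) = t + 3

Step 3 makes a sign error when clearing denominators. Multiplying -3/(t(t - 3)) by t(t - 3) gives -3, not +3. The correct result is (t - 3) = t - 3, which is trivially true, not (t - 3) = t + 3. (Step 1 is a valid identity: 1/(t - 3) - 3/(t(t - 3)) = (t - 3)/(t(t - 3)) = 1/t.)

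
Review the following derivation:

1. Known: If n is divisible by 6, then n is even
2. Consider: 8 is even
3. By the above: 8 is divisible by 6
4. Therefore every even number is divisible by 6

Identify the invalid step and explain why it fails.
Step 3: By the above: 8 is divisible by 6

Step 3 commits the fallacy of affirming the consequent. The known fact 'divisible by 6 → even' does NOT imply 'even → divisible by 6'. That would be the converse, which is false. For example, 8 is even but 8 ÷ 6 = 1.33, which is not an integer.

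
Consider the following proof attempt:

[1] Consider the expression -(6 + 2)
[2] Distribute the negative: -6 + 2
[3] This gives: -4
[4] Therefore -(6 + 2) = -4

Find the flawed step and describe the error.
Step 2: Distribute the negative: -6 + 2

Step 2 incorrectly distributes the negative sign. The correct distribution is -(6 + 2) = -6 - 2 = -8. The negative must be applied to both terms, not just the first. The error treats -(6 + 2) as -6 + 2, which equals -4 instead of -8.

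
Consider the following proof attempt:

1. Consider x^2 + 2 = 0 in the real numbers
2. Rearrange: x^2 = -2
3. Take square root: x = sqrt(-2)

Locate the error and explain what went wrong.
Step 3: Take square root: x = sqrt(-2)

Step 3 takes the square root of -2, which is negative. In the real number system, the square root of a negative number is undefined. The equation x^2 + 2 = 0 has no real solutions. Square roots of negative numbers only exist in the complex numbers.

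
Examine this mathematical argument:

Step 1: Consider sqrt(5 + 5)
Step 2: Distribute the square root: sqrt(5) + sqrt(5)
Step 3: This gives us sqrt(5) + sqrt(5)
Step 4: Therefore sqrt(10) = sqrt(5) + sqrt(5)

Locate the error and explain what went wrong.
Step 2: Distribute the square root: sqrt(5) + sqrt(5)

Step 2 incorrectly 'distributes' the square root over addition. The square root function does not distribute: sqrt(a + b) ≠ sqrt(a) + sqrt(b). In fact, sqrt(5 + 5) = sqrt(10) ≈ 3.1623, while sqrt(5) + sqrt(5) ≈ 4.4721.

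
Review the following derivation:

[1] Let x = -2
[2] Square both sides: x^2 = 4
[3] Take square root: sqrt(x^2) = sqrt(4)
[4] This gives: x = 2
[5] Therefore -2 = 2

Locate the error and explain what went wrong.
Step 4: This gives: x = 2

Step 4 incorrectly states that sqrt(x^2) = x. The correct identity is sqrt(x^2) = |x|. Since x = -2 < 0, we have sqrt(x^2) = |-2| = 2, not x = -2.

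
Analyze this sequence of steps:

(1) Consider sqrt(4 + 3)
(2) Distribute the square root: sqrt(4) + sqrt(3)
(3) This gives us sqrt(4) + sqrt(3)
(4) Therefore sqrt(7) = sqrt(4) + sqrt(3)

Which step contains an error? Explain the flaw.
Step 2: Distribute the square root: sqrt(4) + sqrt(3)

Step 2 incorrectly 'distributes' the square root over addition. The square root function does not distribute: sqrt(a + b) ≠ sqrt(a) + sqrt(b). In fact, sqrt(4 + 3) = sqrt(7) ≈ 2.6458, while sqrt(4) + sqrt(3) ≈ 3.7321.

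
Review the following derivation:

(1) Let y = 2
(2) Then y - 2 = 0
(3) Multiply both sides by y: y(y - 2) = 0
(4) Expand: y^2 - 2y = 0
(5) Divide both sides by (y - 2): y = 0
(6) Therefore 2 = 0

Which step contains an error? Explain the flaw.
Step 5: Divide both sides by (y - 2): y = 0

Step 5 divides both sides by (y - 2). However, since y = 2, we have (y - 2) = 0. Division by zero is undefined, making this step invalid.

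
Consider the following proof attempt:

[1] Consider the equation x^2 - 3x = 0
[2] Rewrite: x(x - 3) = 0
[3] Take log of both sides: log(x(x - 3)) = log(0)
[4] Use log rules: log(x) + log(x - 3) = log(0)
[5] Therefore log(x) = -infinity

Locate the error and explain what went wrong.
Step 3: Take log of both sides: log(x(x - 3)) = log(0)

Step 3 takes the logarithm of both sides, resulting in log(0) on the right side. The logarithm is only defined for positive numbers; log(0) is undefined (approaches negative infinity). This operation is invalid.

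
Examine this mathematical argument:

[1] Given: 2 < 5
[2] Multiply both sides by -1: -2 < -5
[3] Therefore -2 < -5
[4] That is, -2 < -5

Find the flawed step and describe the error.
Step 2: Multiply both sides by -1: -2 < -5

Step 2 multiplies both sides by -1 but fails to reverse the inequality sign. When multiplying (or dividing) an inequality by a negative number, the direction must be reversed. Since 2 < 5, we should get -2 > -5, i.e., -2 > -5.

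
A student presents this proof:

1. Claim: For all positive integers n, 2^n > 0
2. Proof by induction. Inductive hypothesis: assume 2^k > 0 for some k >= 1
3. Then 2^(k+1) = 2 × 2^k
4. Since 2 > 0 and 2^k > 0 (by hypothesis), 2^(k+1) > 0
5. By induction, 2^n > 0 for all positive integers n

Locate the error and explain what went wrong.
Step 5: By induction, 2^n > 0 for all positive integers n

Step 5 concludes the proof by induction, but no base case was ever established. A valid induction proof requires: (1) a base case proving 2^1 > 0, and (2) an inductive step showing IF 2^k > 0 THEN 2^(k+1) > 0. Steps 2-4 correctly establish the inductive step, but without the base case the conclusion in step 5 does not follow.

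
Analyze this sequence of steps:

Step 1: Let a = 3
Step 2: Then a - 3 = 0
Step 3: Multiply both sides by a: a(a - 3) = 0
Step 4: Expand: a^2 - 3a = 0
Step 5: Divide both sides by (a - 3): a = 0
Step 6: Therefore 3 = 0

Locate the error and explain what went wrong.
Step 5: Divide both sides by (a - 3): a = 0

Step 5 divides both sides by (a - 3). However, since a = 3, we have (a - 3) = 0. Division by zero is undefined, making this step invalid.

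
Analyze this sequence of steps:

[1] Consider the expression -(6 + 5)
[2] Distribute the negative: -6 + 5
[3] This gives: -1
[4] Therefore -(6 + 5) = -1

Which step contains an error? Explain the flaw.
Step 2: Distribute the negative: -6 + 5

Step 2 incorrectly distributes the negative sign. The correct distribution is -(6 + 5) = -6 - 5 = -11. The negative must be applied to both terms, not just the first. The error treats -(6 + 5) as -6 + 5, which equals -1 instead of -11.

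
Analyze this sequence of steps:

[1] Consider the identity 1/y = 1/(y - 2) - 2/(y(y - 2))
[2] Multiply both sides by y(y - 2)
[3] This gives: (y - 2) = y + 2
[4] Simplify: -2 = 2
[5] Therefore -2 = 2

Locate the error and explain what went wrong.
Step 3: This gives: (y - 2) = y + 2

Step 3 makes a sign error when clearing denominators. Multiplying -2/(y(y - 2)) by y(y - 2) gives -2, not +2. The correct result is (y - 2) = y - 2, which is trivially true, not (y - 2) = y + 2. (Step 1 is a valid identity: 1/(y - 2) - 2/(y(y - 2)) = (y - 2)/(y(y - 2)) = 1/y.)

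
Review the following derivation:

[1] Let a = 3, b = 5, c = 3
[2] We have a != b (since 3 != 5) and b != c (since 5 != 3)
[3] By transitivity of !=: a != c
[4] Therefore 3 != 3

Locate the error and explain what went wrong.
Step 3: By transitivity of !=: a != c

Step 3 incorrectly applies transitivity to the '!=' relation. Transitivity states: if a R b and b R c, then a R c. However, '!=' is not transitive. Counterexample: 3 != 5 and 5 != 3, but 3 = 3 (both equal 3). Transitivity holds for relations like <, <=, =, but not for !=.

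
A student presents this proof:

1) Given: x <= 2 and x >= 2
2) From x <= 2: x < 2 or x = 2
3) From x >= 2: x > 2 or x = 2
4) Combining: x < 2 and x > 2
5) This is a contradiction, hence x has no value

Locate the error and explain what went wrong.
Step 4: Combining: x < 2 and x > 2

Step 4 incorrectly combines the conditions. From x <= 2 and x >= 2, the intersection is x = 2. The error treats the 'or' cases as 'and' requirements. The correct conclusion is that x = 2 is the unique solution, not that no solution exists.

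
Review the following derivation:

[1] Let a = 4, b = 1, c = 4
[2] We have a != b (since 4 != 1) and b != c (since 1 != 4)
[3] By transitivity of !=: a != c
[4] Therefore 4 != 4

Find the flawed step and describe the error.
Step 3: By transitivity of !=: a != c

Step 3 incorrectly applies transitivity to the '!=' relation. Transitivity states: if a R b and b R c, then a R c. However, '!=' is not transitive. Counterexample: 4 != 1 and 1 != 4, but 4 = 4 (both equal 4). Transitivity holds for relations like <, <=, =, but not for !=.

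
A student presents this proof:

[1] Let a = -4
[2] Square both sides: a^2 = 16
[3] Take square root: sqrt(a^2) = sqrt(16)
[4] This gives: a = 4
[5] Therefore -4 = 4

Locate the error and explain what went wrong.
Step 4: This gives: a = 4

Step 4 incorrectly states that sqrt(a^2) = a. The correct identity is sqrt(a^2) = |a|. Since a = -4 < 0, we have sqrt(a^2) = |-4| = 4, not a = -4.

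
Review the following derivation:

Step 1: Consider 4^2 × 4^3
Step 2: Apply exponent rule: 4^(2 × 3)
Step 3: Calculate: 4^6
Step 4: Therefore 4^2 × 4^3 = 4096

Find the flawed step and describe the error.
Step 2: Apply exponent rule: 4^(2 × 3)

Step 2 incorrectly states that a^b × a^c = a^(b×c). The correct rule is a^b × a^c = a^(b+c). The actual value is 4^2 × 4^3 = 4^5 = 1024, not 4^6 = 4096.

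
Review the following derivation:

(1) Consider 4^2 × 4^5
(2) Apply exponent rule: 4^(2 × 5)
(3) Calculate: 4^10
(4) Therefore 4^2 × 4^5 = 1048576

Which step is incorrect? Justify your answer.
Step 2: Apply exponent rule: 4^(2 × 5)

Step 2 incorrectly states that a^b × a^c = a^(b×c). The correct rule is a^b × a^c = a^(b+c). The actual value is 4^2 × 4^5 = 4^7 = 16384, not 4^10 = 1048576.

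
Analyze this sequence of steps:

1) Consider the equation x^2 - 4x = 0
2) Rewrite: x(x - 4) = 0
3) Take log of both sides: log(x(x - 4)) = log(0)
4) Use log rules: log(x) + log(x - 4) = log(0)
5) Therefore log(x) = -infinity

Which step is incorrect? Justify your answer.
Step 3: Take log of both sides: log(x(x - 4)) = log(0)

Step 3 takes the logarithm of both sides, resulting in log(0) on the right side. The logarithm is only defined for positive numbers; log(0) is undefined (approaches negative infinity). This operation is invalid.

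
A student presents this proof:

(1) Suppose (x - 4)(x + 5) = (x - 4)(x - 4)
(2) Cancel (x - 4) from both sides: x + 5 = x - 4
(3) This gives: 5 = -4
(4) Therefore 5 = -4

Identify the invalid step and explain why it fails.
Step 2: Cancel (x - 4) from both sides: x + 5 = x - 4

Step 2 cancels (x - 4) from both sides. This is only valid if (x - 4) ≠ 0, i.e., x ≠ 4. When x = 4, both sides equal zero regardless of the other factors. The correct approach requires considering x = 4 as a separate case.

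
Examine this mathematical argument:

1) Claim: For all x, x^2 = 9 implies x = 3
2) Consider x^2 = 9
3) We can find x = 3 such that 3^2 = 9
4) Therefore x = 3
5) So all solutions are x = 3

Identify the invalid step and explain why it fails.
Step 4: Therefore x = 3

Step 4 incorrectly concludes that x = 3 is the only solution. The proof shows that x = 3 is A solution (existence), but does not show it is the ONLY solution (uniqueness). In fact, x = -3 is also a solution since (-3)^2 = 9. Finding one solution doesn't prove there are no others.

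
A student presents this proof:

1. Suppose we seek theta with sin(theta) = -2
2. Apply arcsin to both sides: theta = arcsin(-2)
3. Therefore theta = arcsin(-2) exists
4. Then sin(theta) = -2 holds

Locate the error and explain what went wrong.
Step 2: Apply arcsin to both sides: theta = arcsin(-2)

Step 2 applies arcsin to -2. However, arcsin(x) is only defined for x in [-1, 1] because sin(theta) can only produce values in that range. Since |-2| > 1, arcsin(-2) is undefined. There is no angle whose sine equals -2.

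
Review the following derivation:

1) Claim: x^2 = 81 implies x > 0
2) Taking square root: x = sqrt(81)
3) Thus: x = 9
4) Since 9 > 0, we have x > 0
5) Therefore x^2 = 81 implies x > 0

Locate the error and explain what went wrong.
Step 2: Taking square root: x = sqrt(81)

Step 2 takes the square root and assumes the positive root only. The equation x^2 = 81 actually has two solutions: x = 9 and x = -9. The proof silently assumes x > 0 without justification, then uses this assumption to conclude x > 0, which is circular. The counterexample x = -9 shows the claim is false.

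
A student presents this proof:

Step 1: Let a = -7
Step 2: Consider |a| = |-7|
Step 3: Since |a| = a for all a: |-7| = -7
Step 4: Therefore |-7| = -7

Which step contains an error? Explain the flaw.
Step 3: Since |a| = a for all a: |-7| = -7

Step 3 incorrectly states that |a| = a for all a. The correct definition is |a| = a when a >= 0, and |a| = -a when a < 0. Since -7 < 0, we have |-7| = -(-7) = 7, not -7.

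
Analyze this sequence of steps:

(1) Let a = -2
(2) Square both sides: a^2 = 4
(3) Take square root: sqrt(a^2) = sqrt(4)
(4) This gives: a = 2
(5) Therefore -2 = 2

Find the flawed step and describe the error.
Step 4: This gives: a = 2

Step 4 incorrectly states that sqrt(a^2) = a. The correct identity is sqrt(a^2) = |a|. Since a = -2 < 0, we have sqrt(a^2) = |-2| = 2, not a = -2.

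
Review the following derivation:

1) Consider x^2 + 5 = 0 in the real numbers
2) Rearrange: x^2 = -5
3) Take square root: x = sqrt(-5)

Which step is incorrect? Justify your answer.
Step 3: Take square root: x = sqrt(-5)

Step 3 takes the square root of -5, which is negative. In the real number system, the square root of a negative number is undefined. The equation x^2 + 5 = 0 has no real solutions. Square roots of negative numbers only exist in the complex numbers.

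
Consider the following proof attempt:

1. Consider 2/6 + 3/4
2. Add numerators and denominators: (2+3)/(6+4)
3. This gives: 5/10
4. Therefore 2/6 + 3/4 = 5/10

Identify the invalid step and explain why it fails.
Step 2: Add numerators and denominators: (2+3)/(6+4)

Step 2 incorrectly adds fractions by separately adding numerators and denominators. This is wrong. The correct method requires a common denominator: 2/6 + 3/4 = (2×4 + 3×6)/(6×4) = 26/24 = 13/12. The method used gives 5/10, which is different.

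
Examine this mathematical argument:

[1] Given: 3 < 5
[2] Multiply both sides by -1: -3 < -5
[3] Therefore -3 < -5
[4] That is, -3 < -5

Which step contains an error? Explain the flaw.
Step 2: Multiply both sides by -1: -3 < -5

Step 2 multiplies both sides by -1 but fails to reverse the inequality sign. When multiplying (or dividing) an inequality by a negative number, the direction must be reversed. Since 3 < 5, we should get -3 > -5, i.e., -3 > -5.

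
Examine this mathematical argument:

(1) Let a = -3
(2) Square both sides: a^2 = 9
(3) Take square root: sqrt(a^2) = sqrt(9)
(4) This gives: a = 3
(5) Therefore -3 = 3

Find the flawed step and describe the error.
Step 4: This gives: a = 3

Step 4 incorrectly states that sqrt(a^2) = a. The correct identity is sqrt(a^2) = |a|. Since a = -3 < 0, we have sqrt(a^2) = |-3| = 3, not a = -3.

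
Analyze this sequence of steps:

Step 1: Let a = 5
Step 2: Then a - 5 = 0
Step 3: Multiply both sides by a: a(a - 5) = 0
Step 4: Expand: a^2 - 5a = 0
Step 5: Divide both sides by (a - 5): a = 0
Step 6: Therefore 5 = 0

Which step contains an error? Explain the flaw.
Step 5: Divide both sides by (a - 5): a = 0

Step 5 divides both sides by (a - 5). However, since a = 5, we have (a - 5) = 0. Division by zero is undefined, making this step invalid.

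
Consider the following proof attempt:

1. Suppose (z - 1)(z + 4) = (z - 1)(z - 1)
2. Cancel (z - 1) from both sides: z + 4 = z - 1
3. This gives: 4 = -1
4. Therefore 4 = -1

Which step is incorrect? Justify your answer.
Step 2: Cancel (z - 1) from both sides: z + 4 = z - 1

Step 2 cancels (z - 1) from both sides. This is only valid if (z - 1) ≠ 0, i.e., z ≠ 1. When z = 1, both sides equal zero regardless of the other factors. The correct approach requires considering z = 1 as a separate case.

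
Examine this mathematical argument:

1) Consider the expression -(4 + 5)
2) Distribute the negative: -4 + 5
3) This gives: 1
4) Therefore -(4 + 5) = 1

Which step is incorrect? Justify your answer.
Step 2: Distribute the negative: -4 + 5

Step 2 incorrectly distributes the negative sign. The correct distribution is -(4 + 5) = -4 - 5 = -9. The negative must be applied to both terms, not just the first. The error treats -(4 + 5) as -4 + 5, which equals 1 instead of -9.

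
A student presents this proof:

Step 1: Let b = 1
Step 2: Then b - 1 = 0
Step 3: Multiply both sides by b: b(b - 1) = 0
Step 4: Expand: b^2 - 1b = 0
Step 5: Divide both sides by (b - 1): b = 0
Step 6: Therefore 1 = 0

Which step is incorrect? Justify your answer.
Step 5: Divide both sides by (b - 1): b = 0

Step 5 divides both sides by (b - 1). However, since b = 1, we have (b - 1) = 0. Division by zero is undefined, making this step invalid.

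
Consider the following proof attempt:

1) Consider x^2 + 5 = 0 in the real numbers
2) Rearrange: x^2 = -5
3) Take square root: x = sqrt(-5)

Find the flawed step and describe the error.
Step 3: Take square root: x = sqrt(-5)

Step 3 takes the square root of -5, which is negative. In the real number system, the square root of a negative number is undefined. The equation x^2 + 5 = 0 has no real solutions. Square roots of negative numbers only exist in the complex numbers.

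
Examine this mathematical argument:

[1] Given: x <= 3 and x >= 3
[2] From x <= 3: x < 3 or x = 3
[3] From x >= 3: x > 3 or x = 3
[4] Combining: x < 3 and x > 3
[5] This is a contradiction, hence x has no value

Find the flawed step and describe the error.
Step 4: Combining: x < 3 and x > 3

Step 4 incorrectly combines the conditions. From x <= 3 and x >= 3, the intersection is x = 3. The error treats the 'or' cases as 'and' requirements. The correct conclusion is that x = 3 is the unique solution, not that no solution exists.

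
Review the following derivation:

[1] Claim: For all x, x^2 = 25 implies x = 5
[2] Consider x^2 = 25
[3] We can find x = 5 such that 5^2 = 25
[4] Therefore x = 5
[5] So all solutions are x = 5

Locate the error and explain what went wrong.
Step 4: Therefore x = 5

Step 4 incorrectly concludes that x = 5 is the only solution. The proof shows that x = 5 is A solution (existence), but does not show it is the ONLY solution (uniqueness). In fact, x = -5 is also a solution since (-5)^2 = 25. Finding one solution doesn't prove there are no others.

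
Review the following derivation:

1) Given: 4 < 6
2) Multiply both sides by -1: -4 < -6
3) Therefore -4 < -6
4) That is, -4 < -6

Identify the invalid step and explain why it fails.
Step 2: Multiply both sides by -1: -4 < -6

Step 2 multiplies both sides by -1 but fails to reverse the inequality sign. When multiplying (or dividing) an inequality by a negative number, the direction must be reversed. Since 4 < 6, we should get -4 > -6, i.e., -4 > -6.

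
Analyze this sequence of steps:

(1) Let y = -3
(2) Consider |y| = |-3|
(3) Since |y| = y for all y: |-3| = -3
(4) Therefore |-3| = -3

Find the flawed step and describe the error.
Step 3: Since |y| = y for all y: |-3| = -3

Step 3 incorrectly states that |y| = y for all y. The correct definition is |y| = y when y >= 0, and |y| = -y when y < 0. Since -3 < 0, we have |-3| = -(-3) = 3, not -3.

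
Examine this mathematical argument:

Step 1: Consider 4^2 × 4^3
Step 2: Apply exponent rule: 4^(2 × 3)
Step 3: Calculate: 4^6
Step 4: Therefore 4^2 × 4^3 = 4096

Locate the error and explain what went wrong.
Step 2: Apply exponent rule: 4^(2 × 3)

Step 2 incorrectly states that a^b × a^c = a^(b×c). The correct rule is a^b × a^c = a^(b+c). The actual value is 4^2 × 4^3 = 4^5 = 1024, not 4^6 = 4096.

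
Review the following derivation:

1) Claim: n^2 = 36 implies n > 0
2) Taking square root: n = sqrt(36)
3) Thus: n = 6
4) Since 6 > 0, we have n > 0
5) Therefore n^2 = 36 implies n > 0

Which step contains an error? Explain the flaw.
Step 2: Taking square root: n = sqrt(36)

Step 2 takes the square root and assumes the positive root only. The equation n^2 = 36 actually has two solutions: n = 6 and n = -6. The proof silently assumes n > 0 without justification, then uses this assumption to conclude n > 0, which is circular. The counterexample n = -6 shows the claim is false.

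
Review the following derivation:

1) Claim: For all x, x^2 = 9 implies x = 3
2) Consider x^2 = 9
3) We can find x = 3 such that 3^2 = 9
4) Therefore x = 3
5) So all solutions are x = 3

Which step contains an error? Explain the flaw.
Step 4: Therefore x = 3

Step 4 incorrectly concludes that x = 3 is the only solution. The proof shows that x = 3 is A solution (existence), but does not show it is the ONLY solution (uniqueness). In fact, x = -3 is also a solution since (-3)^2 = 9. Finding one solution doesn't prove there are no others.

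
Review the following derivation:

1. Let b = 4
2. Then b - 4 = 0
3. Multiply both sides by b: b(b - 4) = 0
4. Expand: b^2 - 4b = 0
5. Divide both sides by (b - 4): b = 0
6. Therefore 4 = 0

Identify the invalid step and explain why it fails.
Step 5: Divide both sides by (b - 4): b = 0

Step 5 divides both sides by (b - 4). However, since b = 4, we have (b - 4) = 0. Division by zero is undefined, making this step invalid.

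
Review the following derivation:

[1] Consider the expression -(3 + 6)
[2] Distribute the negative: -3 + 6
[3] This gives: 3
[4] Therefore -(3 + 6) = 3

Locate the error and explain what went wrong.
Step 2: Distribute the negative: -3 + 6

Step 2 incorrectly distributes the negative sign. The correct distribution is -(3 + 6) = -3 - 6 = -9. The negative must be applied to both terms, not just the first. The error treats -(3 + 6) as -3 + 6, which equals 3 instead of -9.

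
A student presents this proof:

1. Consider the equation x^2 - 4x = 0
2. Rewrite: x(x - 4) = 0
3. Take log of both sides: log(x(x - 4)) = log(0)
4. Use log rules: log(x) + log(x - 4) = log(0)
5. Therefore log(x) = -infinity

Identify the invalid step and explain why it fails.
Step 3: Take log of both sides: log(x(x - 4)) = log(0)

Step 3 takes the logarithm of both sides, resulting in log(0) on the right side. The logarithm is only defined for positive numbers; log(0) is undefined (approaches negative infinity). This operation is invalid.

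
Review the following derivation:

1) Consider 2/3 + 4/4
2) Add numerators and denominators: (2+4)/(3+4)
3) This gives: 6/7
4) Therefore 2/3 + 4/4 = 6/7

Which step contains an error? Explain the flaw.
Step 2: Add numerators and denominators: (2+4)/(3+4)

Step 2 incorrectly adds fractions by separately adding numerators and denominators. This is wrong. The correct method requires a common denominator: 2/3 + 4/4 = (2×4 + 4×3)/(3×4) = 20/12 = 5/3. The method used gives 6/7, which is different.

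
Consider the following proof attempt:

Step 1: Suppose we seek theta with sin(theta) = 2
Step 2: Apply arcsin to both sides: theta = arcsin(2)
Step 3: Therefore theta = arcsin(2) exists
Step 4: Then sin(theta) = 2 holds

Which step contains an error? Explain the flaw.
Step 2: Apply arcsin to both sides: theta = arcsin(2)

Step 2 applies arcsin to 2. However, arcsin(x) is only defined for x in [-1, 1] because sin(theta) can only produce values in that range. Since |2| > 1, arcsin(2) is undefined. There is no angle whose sine equals 2.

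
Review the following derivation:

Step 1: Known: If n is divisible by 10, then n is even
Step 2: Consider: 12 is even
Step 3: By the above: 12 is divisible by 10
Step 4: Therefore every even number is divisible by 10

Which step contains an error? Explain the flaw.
Step 3: By the above: 12 is divisible by 10

Step 3 commits the fallacy of affirming the consequent. The known fact 'divisible by 10 → even' does NOT imply 'even → divisible by 10'. That would be the converse, which is false. For example, 12 is even but 12 ÷ 10 = 1.20, which is not an integer.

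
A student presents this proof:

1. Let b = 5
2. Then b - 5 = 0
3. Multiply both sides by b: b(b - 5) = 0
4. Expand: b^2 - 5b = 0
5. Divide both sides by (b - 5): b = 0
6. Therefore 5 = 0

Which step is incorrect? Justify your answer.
Step 5: Divide both sides by (b - 5): b = 0

Step 5 divides both sides by (b - 5). However, since b = 5, we have (b - 5) = 0. Division by zero is undefined, making this step invalid.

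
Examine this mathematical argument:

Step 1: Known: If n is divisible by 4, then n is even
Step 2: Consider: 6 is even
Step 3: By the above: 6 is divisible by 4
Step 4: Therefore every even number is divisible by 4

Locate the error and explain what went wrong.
Step 3: By the above: 6 is divisible by 4

Step 3 commits the fallacy of affirming the consequent. The known fact 'divisible by 4 → even' does NOT imply 'even → divisible by 4'. That would be the converse, which is false. For example, 6 is even but 6 ÷ 4 = 1.50, which is not an integer.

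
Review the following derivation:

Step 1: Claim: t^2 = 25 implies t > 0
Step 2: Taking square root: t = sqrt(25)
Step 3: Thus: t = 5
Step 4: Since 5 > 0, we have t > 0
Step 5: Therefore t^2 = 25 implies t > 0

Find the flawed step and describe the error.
Step 2: Taking square root: t = sqrt(25)

Step 2 takes the square root and assumes the positive root only. The equation t^2 = 25 actually has two solutions: t = 5 and t = -5. The proof silently assumes t > 0 without justification, then uses this assumption to conclude t > 0, which is circular. The counterexample t = -5 shows the claim is false.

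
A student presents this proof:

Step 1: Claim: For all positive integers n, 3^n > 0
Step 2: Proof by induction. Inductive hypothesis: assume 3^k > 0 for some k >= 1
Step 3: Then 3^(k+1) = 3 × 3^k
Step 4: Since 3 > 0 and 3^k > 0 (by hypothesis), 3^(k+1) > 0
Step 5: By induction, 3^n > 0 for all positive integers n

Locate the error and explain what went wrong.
Step 5: By induction, 3^n > 0 for all positive integers n

Step 5 concludes the proof by induction, but no base case was ever established. A valid induction proof requires: (1) a base case proving 3^1 > 0, and (2) an inductive step showing IF 3^k > 0 THEN 3^(k+1) > 0. Steps 2-4 correctly establish the inductive step, but without the base case the conclusion in step 5 does not follow.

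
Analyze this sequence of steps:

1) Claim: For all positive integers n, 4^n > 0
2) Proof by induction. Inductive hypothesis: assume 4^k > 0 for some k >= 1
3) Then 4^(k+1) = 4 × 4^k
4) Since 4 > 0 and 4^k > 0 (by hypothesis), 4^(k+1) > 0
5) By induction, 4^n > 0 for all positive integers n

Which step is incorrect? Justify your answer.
Step 5: By induction, 4^n > 0 for all positive integers n

Step 5 concludes the proof by induction, but no base case was ever established. A valid induction proof requires: (1) a base case proving 4^1 > 0, and (2) an inductive step showing IF 4^k > 0 THEN 4^(k+1) > 0. Steps 2-4 correctly establish the inductive step, but without the base case the conclusion in step 5 does not follow.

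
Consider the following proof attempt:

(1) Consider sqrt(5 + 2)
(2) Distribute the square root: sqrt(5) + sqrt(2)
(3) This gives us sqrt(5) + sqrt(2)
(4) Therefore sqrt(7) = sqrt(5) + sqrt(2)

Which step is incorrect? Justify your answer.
Step 2: Distribute the square root: sqrt(5) + sqrt(2)

Step 2 incorrectly 'distributes' the square root over addition. The square root function does not distribute: sqrt(a + b) ≠ sqrt(a) + sqrt(b). In fact, sqrt(5 + 2) = sqrt(7) ≈ 2.6458, while sqrt(5) + sqrt(2) ≈ 3.6503.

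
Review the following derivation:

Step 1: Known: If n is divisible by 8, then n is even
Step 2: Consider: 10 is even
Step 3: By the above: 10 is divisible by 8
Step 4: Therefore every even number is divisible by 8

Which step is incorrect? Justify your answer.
Step 3: By the above: 10 is divisible by 8

Step 3 commits the fallacy of affirming the consequent. The known fact 'divisible by 8 → even' does NOT imply 'even → divisible by 8'. That would be the converse, which is false. For example, 10 is even but 10 ÷ 8 = 1.25, which is not an integer.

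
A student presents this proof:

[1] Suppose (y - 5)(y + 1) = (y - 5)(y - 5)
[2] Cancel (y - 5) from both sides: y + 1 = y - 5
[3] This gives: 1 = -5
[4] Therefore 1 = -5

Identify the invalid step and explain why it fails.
Step 2: Cancel (y - 5) from both sides: y + 1 = y - 5

Step 2 cancels (y - 5) from both sides. This is only valid if (y - 5) ≠ 0, i.e., y ≠ 5. When y = 5, both sides equal zero regardless of the other factors. The correct approach requires considering y = 5 as a separate case.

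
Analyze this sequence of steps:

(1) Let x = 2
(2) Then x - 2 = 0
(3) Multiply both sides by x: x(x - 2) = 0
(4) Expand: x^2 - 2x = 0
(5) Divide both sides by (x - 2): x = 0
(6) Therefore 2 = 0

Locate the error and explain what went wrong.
Step 5: Divide both sides by (x - 2): x = 0

Step 5 divides both sides by (x - 2). However, since x = 2, we have (x - 2) = 0. Division by zero is undefined, making this step invalid.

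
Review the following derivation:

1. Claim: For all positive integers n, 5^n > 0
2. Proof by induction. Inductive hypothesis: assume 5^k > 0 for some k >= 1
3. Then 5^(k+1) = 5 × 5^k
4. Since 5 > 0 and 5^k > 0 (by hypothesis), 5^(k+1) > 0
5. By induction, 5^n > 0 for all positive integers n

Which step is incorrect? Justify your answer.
Step 5: By induction, 5^n > 0 for all positive integers n

Step 5 concludes the proof by induction, but no base case was ever established. A valid induction proof requires: (1) a base case proving 5^1 > 0, and (2) an inductive step showing IF 5^k > 0 THEN 5^(k+1) > 0. Steps 2-4 correctly establish the inductive step, but without the base case the conclusion in step 5 does not follow.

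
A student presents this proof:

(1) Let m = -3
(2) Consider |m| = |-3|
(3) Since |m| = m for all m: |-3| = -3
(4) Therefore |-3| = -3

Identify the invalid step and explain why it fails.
Step 3: Since |m| = m for all m: |-3| = -3

Step 3 incorrectly states that |m| = m for all m. The correct definition is |m| = m when m >= 0, and |m| = -m when m < 0. Since -3 < 0, we have |-3| = -(-3) = 3, not -3.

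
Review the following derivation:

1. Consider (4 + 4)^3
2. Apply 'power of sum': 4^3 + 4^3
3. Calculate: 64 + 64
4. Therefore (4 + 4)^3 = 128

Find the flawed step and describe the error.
Step 2: Apply 'power of sum': 4^3 + 4^3

Step 2 incorrectly applies a non-existent rule '(a+b)^n = a^n + b^n'. This is false in general. The correct expansion uses the binomial theorem. The actual value is (4 + 4)^3 = 8^3 = 512, not 128.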